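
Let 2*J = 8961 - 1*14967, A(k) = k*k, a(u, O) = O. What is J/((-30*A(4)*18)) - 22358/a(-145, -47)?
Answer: 64438087/135360 ≈ 476.05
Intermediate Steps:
A(k) = k²
J = -3003 (J = (8961 - 1*14967)/2 = (8961 - 14967)/2 = (½)*(-6006) = -3003)
J/((-30*A(4)*18)) - 22358/a(-145, -47) = -3003/(-30*4²*18) - 22358/(-47) = -3003/(-30*16*18) - 22358*(-1/47) = -3003/((-480*18)) + 22358/47 = -3003/(-8640) + 22358/47 = -3003*(-1/8640) + 22358/47 = 1001/2880 + 22358/47 = 64438087/135360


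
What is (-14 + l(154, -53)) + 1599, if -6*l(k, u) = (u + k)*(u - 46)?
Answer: 6503/2 ≈ 3251.5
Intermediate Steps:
l(k, u) = -(-46 + u)*(k + u)/6 (l(k, u) = -(u + k)*(u - 46)/6 = -(k + u)*(-46 + u)/6 = -(-46 + u)*(k + u)/6)
(-14 + l(154, -53)) + 1599 = (-14 + (-⅙*(-53)² + (23/3)*154 + (23/3)*(-53) - ⅙*154*(-53))) + 1599 = (-14 + (-⅙*2809 + 3542/3 - 1219/3 + 4081/3)) + 1599 = (-14 + (-2809/6 + 3542/3 - 1219/3 + 4081/3)) + 1599 = (-14 + 3333/2) + 1599 = 3305/2 + 1599 = 6503/2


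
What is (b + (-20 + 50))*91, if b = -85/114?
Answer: 303485/114 ≈ 2662.1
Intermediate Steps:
b = -85/114 (b = -85*1/114 = -85/114 ≈ -0.74561)
(b + (-20 + 50))*91 = (-85/114 + (-20 + 50))*91 = (-85/114 + 30)*91 = (3335/114)*91 = 303485/114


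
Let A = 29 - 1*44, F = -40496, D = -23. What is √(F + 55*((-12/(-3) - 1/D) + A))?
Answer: 2*I*√5435291/23 ≈ 202.73*I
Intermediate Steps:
A = -15 (A = 29 - 44 = -15)
√(F + 55*((-12/(-3) - 1/D) + A)) = √(-40496 + 55*((-12/(-3) - 1/(-23)) - 15)) = √(-40496 + 55*((-12*(-⅓) - 1*(-1/23)) - 15)) = √(-40496 + 55*((4 + 1/23) - 15)) = √(-40496 + 55*(93/23 - 15)) = √(-40496 + 55*(-252/23)) = √(-40496 - 13860/23) = √(-945268/23) = 2*I*√5435291/23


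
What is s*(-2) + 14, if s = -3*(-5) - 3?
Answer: -10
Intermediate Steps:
s = 12 (s = 15 - 3 = 12)
s*(-2) + 14 = 12*(-2) + 14 = -24 + 14 = -10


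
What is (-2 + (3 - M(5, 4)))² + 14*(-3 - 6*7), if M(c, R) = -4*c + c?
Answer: -374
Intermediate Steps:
M(c, R) = -3*c
(-2 + (3 - M(5, 4)))² + 14*(-3 - 6*7) = (-2 + (3 - (-3)*5))² + 14*(-3 - 6*7) = (-2 + (3 - 1*(-15)))² + 14*(-3 - 42) = (-2 + (3 + 15))² + 14*(-45) = (-2 + 18)² - 630 = 16² - 630 = 256 - 630 = -374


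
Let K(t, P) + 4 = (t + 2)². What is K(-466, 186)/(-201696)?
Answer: -1631/1528 ≈ -1.0674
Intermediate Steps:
K(t, P) = -4 + (2 + t)² (K(t, P) = -4 + (t + 2)² = -4 + (2 + t)²)
K(-466, 186)/(-201696) = -466*(4 - 466)/(-201696) = -466*(-462)*(-1/201696) = 215292*(-1/201696) = -1631/1528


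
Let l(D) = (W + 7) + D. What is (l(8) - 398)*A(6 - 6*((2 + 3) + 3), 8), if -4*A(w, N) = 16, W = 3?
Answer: 1520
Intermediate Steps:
A(w, N) = -4 (A(w, N) = -¼*16 = -4)
l(D) = 10 + D (l(D) = (3 + 7) + D = 10 + D)
(l(8) - 398)*A(6 - 6*((2 + 3) + 3), 8) = ((10 + 8) - 398)*(-4) = (18 - 398)*(-4) = -380*(-4) = 1520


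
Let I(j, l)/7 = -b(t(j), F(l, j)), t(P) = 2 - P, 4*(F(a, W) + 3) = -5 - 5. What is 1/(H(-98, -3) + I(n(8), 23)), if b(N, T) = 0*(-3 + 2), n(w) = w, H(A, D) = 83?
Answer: 1/83 ≈ 0.012048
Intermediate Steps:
F(a, W) = -11/2 (F(a, W) = -3 + (-5 - 5)/4 = -3 + (¼)*(-10) = -3 - 5/2 = -11/2)
b(N, T) = 0 (b(N, T) = 0*(-1) = 0)
I(j, l) = 0 (I(j, l) = 7*(-1*0) = 7*0 = 0)
1/(H(-98, -3) + I(n(8), 23)) = 1/(83 + 0) = 1/83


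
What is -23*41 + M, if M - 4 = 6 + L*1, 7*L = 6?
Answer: -6525/7 ≈ -932.14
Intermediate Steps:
L = 6/7 (L = (⅐)*6 = 6/7 ≈ 0.85714)
M = 76/7 (M = 4 + (6 + (6/7)*1) = 4 + (6 + 6/7) = 4 + 48/7 = 76/7 ≈ 10.857)
-23*41 + M = -23*41 + 76/7 = -943 + 76/7 = -6525/7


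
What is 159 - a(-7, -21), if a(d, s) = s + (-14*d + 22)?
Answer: 60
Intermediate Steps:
a(d, s) = 22 + s - 14*d (a(d, s) = s + (22 - 14*d) = 22 + s - 14*d)
159 - a(-7, -21) = 159 - (22 - 21 - 14*(-7)) = 159 - (22 - 21 + 98) = 159 - 1*99 = 159 - 99 = 60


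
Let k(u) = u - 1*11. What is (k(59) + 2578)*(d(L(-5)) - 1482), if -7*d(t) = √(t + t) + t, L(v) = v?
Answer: -27228994/7 - 2626*I*√10/7 ≈ -3.8899e+6 - 1186.3*I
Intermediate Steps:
k(u) = -11 + u (k(u) = u - 11 = -11 + u)
d(t) = -t/7 - √2*√t/7 (d(t) = -(√(t + t) + t)/7 = -(√(2*t) + t)/7 = -(√2*√t + t)/7 = -(t + √2*√t)/7 = -t/7 - √2*√t/7)
(k(59) + 2578)*(d(L(-5)) - 1482) = ((-11 + 59) + 2578)*((-⅐*(-5) - √2*√(-5)/7) - 1482) = (48 + 2578)*((5/7 - √2*I*√5/7) - 1482) = 2626*((5/7 - I*√10/7) - 1482) = 2626*(-10369/7 - I*√10/7) = -27228994/7 - 2626*I*√10/7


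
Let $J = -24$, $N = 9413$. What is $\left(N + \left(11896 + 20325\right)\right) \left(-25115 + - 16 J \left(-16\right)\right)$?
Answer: $-1301437206$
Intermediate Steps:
$\left(N + \left(11896 + 20325\right)\right) \left(-25115 + - 16 J \left(-16\right)\right) = \left(9413 + \left(11896 + 20325\right)\right) \left(-25115 + \left(-16\right) \left(-24\right) \left(-16\right)\right) = \left(9413 + 32221\right) \left(-25115 + 384 \left(-16\right)\right) = 41634 \left(-25115 - 6144\right) = 41634 \left(-31259\right) = -1301437206$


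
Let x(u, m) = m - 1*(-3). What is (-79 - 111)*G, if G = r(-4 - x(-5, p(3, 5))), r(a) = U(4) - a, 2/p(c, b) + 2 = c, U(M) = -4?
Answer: -950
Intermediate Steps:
p(c, b) = 2/(-2 + c)
x(u, m) = 3 + m (x(u, m) = m + 3 = 3 + m)
r(a) = -4 - a
G = 5 (G = -4 - (-4 - (3 + 2/(-2 + 3))) = -4 - (-4 - (3 + 2/1)) = -4 - (-4 - (3 + 2*1)) = -4 - (-4 - (3 + 2)) = -4 - (-4 - 1*5) = -4 - (-4 - 5) = -4 - 1*(-9) = -4 + 9 = 5)
(-79 - 111)*G = (-79 - 111)*5 = -190*5 = -950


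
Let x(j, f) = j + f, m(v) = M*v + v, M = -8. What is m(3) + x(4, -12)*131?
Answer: -1069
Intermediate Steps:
m(v) = -7*v (m(v) = -8*v + v = -7*v)
x(j, f) = f + j
m(3) + x(4, -12)*131 = -7*3 + (-12 + 4)*131 = -21 - 8*131 = -21 - 1048 = -1069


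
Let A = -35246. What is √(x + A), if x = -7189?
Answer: 3*I*√4715 ≈ 206.0*I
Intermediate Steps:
√(x + A) = √(-7189 - 35246) = √(-42435) = 3*I*√4715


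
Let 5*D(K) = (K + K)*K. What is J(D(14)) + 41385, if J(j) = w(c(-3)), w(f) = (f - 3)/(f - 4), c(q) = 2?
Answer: 82771/2 ≈ 41386.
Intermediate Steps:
D(K) = 2*K²/5 (D(K) = ((K + K)*K)/5 = ((2*K)*K)/5 = (2*K²)/5 = 2*K²/5)
w(f) = (-3 + f)/(-4 + f)
J(j) = ½ (J(j) = (-3 + 2)/(-4 + 2) = -1/(-2) = -½*(-1) = ½)
J(D(14)) + 41385 = ½ + 41385 = 82771/2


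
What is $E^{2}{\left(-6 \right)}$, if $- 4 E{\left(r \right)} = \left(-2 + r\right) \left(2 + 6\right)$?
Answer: $256$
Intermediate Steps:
$E{\left(r \right)} = 4 - 2 r$ ($E{\left(r \right)} = - \frac{\left(-2 + r\right) \left(2 + 6\right)}{4} = - \frac{\left(-2 + r\right) 8}{4} = - \frac{-16 + 8 r}{4} = 4 - 2 r$)
$E^{2}{\left(-6 \right)} = \left(4 - -12\right)^{2} = \left(4 + 12\right)^{2} = 16^{2} = 256$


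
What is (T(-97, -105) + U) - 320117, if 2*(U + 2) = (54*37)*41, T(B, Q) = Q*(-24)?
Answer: -276640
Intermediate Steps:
T(B, Q) = -24*Q
U = 40957 (U = -2 + ((54*37)*41)/2 = -2 + (1998*41)/2 = -2 + (½)*81918 = -2 + 40959 = 40957)
(T(-97, -105) + U) - 320117 = (-24*(-105) + 40957) - 320117 = (2520 + 40957) - 320117 = 43477 - 320117 = -276640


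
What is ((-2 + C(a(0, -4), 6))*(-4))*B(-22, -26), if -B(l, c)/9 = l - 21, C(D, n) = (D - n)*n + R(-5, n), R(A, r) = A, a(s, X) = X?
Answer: 103716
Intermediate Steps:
C(D, n) = -5 + n*(D - n) (C(D, n) = (D - n)*n - 5 = n*(D - n) - 5 = -5 + n*(D - n))
B(l, c) = 189 - 9*l (B(l, c) = -9*(l - 21) = -9*(-21 + l) = 189 - 9*l)
((-2 + C(a(0, -4), 6))*(-4))*B(-22, -26) = ((-2 + (-5 - 1*6² - 4*6))*(-4))*(189 - 9*(-22)) = ((-2 + (-5 - 1*36 - 24))*(-4))*(189 + 198) = ((-2 + (-5 - 36 - 24))*(-4))*387 = ((-2 - 65)*(-4))*387 = -67*(-4)*387 = 268*387 = 103716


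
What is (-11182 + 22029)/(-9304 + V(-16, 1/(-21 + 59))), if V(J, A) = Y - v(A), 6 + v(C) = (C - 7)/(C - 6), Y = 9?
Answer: -2462269/2108868 ≈ -1.1676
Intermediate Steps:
v(C) = -6 + (-7 + C)/(-6 + C) (v(C) = -6 + (C - 7)/(C - 6) = -6 + (-7 + C)/(-6 + C))
V(J, A) = 9 - (29 - 5*A)/(-6 + A)
(-11182 + 22029)/(-9304 + V(-16, 1/(-21 + 59))) = (-11182 + 22029)/(-9304 + (-83 + 14/(-21 + 59))/(-6 + 1/(-21 + 59))) = 10847/(-9304 + (-83 + 14/38)/(-6 + 1/38)) = 10847/(-9304 + (-83 + 14*(1/38))/(-6 + 1/38)) = 10847/(-9304 + (-83 + 7/19)/(-227/38)) = 10847/(-9304 - 38/227*(-1570/19)) = 10847/(-9304 + 3140/227) = 10847/(-2108868/227) = 10847*(-227/2108868) = -2462269/2108868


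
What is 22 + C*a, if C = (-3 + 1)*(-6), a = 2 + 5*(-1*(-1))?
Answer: 106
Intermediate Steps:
a = 7 (a = 2 + 5*1 = 2 + 5 = 7)
C = 12 (C = -2*(-6) = 12)
22 + C*a = 22 + 12*7 = 22 + 84 = 106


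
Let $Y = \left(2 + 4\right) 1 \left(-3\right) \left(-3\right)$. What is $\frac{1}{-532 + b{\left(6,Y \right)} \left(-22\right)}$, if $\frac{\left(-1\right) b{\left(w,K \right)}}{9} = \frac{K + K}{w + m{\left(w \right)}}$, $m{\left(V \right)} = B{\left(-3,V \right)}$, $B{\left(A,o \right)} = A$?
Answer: $\frac{1}{6596} \approx 0.00015161$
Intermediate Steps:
$m{\left(V \right)} = -3$
$Y = 54$ ($Y = 6 \cdot 1 \left(-3\right) \left(-3\right) = 6 \left(-3\right) \left(-3\right) = \left(-18\right) \left(-3\right) = 54$)
$b{\left(w,K \right)} = - \frac{18 K}{-3 + w}$ ($b{\left(w,K \right)} = - 9 \frac{K + K}{w - 3} = - 9 \frac{2 K}{-3 + w} = - \frac{18 K}{-3 + w}$)
$\frac{1}{-532 + b{\left(6,Y \right)} \left(-22\right)} = \frac{1}{-532 + \left(-18\right) 54 \frac{1}{-3 + 6} \left(-22\right)} = \frac{1}{-532 + \left(-18\right) 54 \cdot \frac{1}{3} \left(-22\right)} = \frac{1}{-532 - -7128} = \frac{1}{-532 + 7128} = \frac{1}{6596}$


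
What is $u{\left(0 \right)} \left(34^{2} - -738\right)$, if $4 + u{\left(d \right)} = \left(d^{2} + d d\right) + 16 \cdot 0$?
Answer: $-7576$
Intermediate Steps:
$u{\left(d \right)} = -4 + 2 d^{2}$ ($u{\left(d \right)} = -4 + \left(\left(d^{2} + d d\right) + 16 \cdot 0\right) = -4 + \left(\left(d^{2} + d^{2}\right) + 0\right) = -4 + \left(2 d^{2} + 0\right) = -4 + 2 d^{2}$)
$u{\left(0 \right)} \left(34^{2} - -738\right) = \left(-4 + 2 \cdot 0^{2}\right) \left(34^{2} - -738\right) = \left(-4 + 2 \cdot 0\right) \left(1156 + 738\right) = \left(-4 + 0\right) 1894 = \left(-4\right) 1894 = -7576$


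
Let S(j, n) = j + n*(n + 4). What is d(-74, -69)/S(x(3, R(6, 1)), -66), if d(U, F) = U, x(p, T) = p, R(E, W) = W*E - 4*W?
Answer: -74/4095 ≈ -0.018071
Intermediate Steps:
R(E, W) = -4*W + E*W (R(E, W) = E*W - 4*W = -4*W + E*W)
S(j, n) = j + n*(4 + n)
d(-74, -69)/S(x(3, R(6, 1)), -66) = -74/(3 + (-66)**2 + 4*(-66)) = -74/(3 + 4356 - 264) = -74/4095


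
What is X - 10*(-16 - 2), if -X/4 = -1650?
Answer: 6780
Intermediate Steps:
X = 6600 (X = -4*(-1650) = 6600)
X - 10*(-16 - 2) = 6600 - 10*(-16 - 2) = 6600 - 10*(-18) = 6600 + 180 = 6780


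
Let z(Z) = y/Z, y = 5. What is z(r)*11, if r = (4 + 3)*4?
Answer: 55/28 ≈ 1.9643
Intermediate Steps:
r = 28 (r = 7*4 = 28)
z(Z) = 5/Z
z(r)*11 = (5/28)*11 = 55/28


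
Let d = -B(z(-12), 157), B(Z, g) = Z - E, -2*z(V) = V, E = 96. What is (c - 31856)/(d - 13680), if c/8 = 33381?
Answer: -117596/6795 ≈ -17.306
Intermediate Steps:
z(V) = -V/2
B(Z, g) = -96 + Z (B(Z, g) = Z - 1*96 = Z - 96 = -96 + Z)
c = 267048 (c = 8*33381 = 267048)
d = 90 (d = -(-96 - ½*(-12)) = -(-96 + 6) = -1*(-90) = 90)
(c - 31856)/(d - 13680) = (267048 - 31856)/(90 - 13680) = 235192/(-13590) = 235192*(-1/13590) = -117596/6795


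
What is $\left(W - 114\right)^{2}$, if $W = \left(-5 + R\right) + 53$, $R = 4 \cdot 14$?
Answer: $100$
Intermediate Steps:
$R = 56$
$W = 104$ ($W = \left(-5 + 56\right) + 53 = 51 + 53 = 104$)
$\left(W - 114\right)^{2} = \left(104 - 114\right)^{2} = \left(-10\right)^{2} = 100$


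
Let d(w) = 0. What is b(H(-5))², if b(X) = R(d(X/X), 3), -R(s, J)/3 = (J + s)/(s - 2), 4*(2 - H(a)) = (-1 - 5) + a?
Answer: 81/4 ≈ 20.250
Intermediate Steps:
H(a) = 7/2 - a/4 (H(a) = 2 - ((-1 - 5) + a)/4 = 2 - (-6 + a)/4 = 2 + (3/2 - a/4) = 7/2 - a/4)
R(s, J) = -3*(J + s)/(-2 + s) (R(s, J) = -3*(J + s)/(s - 2) = -3*(J + s)/(-2 + s))
b(X) = 9/2 (b(X) = 3*(-1*3 - 1*0)/(-2 + 0) = 3*(-3 + 0)/(-2) = 3*(-½)*(-3) = 9/2)
b(H(-5))² = (9/2)² = 81/4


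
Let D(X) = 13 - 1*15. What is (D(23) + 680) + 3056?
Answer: 3734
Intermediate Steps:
D(X) = -2 (D(X) = 13 - 15 = -2)
(D(23) + 680) + 3056 = (-2 + 680) + 3056 = 678 + 3056 = 3734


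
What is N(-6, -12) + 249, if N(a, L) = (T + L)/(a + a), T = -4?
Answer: 751/3 ≈ 250.33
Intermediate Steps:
N(a, L) = (-4 + L)/(2*a) (N(a, L) = (-4 + L)/(a + a) = (-4 + L)/((2*a)) = (-4 + L)*(1/(2*a)) = (-4 + L)/(2*a))
N(-6, -12) + 249 = (½)*(-4 - 12)/(-6) + 249 = (½)*(-⅙)*(-16) + 249 = 4/3 + 249 = 751/3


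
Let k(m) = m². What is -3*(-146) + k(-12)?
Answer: 582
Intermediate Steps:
-3*(-146) + k(-12) = -3*(-146) + (-12)² = 438 + 144 = 582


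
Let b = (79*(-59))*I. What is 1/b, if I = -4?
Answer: 1/18644 ≈ 5.3637e-5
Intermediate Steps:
b = 18644 (b = (79*(-59))*(-4) = -4661*(-4) = 18644)
1/b = 1/18644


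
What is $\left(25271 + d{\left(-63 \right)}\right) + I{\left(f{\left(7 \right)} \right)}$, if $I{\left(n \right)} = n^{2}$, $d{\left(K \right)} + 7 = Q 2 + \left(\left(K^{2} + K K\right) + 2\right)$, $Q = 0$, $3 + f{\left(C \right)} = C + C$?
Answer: $33325$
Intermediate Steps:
$f{\left(C \right)} = -3 + 2 C$ ($f{\left(C \right)} = -3 + \left(C + C\right) = -3 + 2 C$)
$d{\left(K \right)} = -5 + 2 K^{2}$ ($d{\left(K \right)} = -7 + \left(0 \cdot 2 + \left(\left(K^{2} + K K\right) + 2\right)\right) = -7 + \left(0 + \left(\left(K^{2} + K^{2}\right) + 2\right)\right) = -7 + \left(0 + \left(2 K^{2} + 2\right)\right) = -7 + \left(0 + \left(2 + 2 K^{2}\right)\right) = -7 + \left(2 + 2 K^{2}\right) = -5 + 2 K^{2}$)
$\left(25271 + d{\left(-63 \right)}\right) + I{\left(f{\left(7 \right)} \right)} = \left(25271 - \left(5 - 2 \left(-63\right)^{2}\right)\right) + \left(-3 + 2 \cdot 7\right)^{2} = \left(25271 + \left(-5 + 2 \cdot 3969\right)\right) + \left(-3 + 14\right)^{2} = \left(25271 + \left(-5 + 7938\right)\right) + 11^{2} = \left(25271 + 7933\right) + 121 = 33204 + 121 = 33325$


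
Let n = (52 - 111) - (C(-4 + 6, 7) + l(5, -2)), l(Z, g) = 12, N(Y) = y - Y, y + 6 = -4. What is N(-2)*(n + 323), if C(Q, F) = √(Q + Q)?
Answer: -2000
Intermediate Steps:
y = -10 (y = -6 - 4 = -10)
N(Y) = -10 - Y
C(Q, F) = √2*√Q (C(Q, F) = √(2*Q) = √2*√Q)
n = -73 (n = (52 - 111) - (√2*√(-4 + 6) + 12) = -59 - (√2*√2 + 12) = -59 - (2 + 12) = -59 - 1*14 = -59 - 14 = -73)
N(-2)*(n + 323) = (-10 - 1*(-2))*(-73 + 323) = (-10 + 2)*250 = -8*250 = -2000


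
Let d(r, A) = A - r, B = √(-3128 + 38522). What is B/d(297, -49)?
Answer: -√35394/346 ≈ -0.54374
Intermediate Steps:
B = √35394 ≈ 188.13
B/d(297, -49) = √35394/(-49 - 1*297) = √35394/(-49 - 297) = √35394/(-346) = √35394*(-1/346) = -√35394/346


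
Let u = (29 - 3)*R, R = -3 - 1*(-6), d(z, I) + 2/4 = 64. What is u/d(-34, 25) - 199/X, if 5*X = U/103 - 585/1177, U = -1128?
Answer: 15535869431/176264697 ≈ 88.139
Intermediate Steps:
d(z, I) = 127/2 (d(z, I) = -½ + 64 = 127/2)
R = 3 (R = -3 + 6 = 3)
u = 78 (u = (29 - 3)*3 = 26*3 = 78)
X = -1387911/606155 (X = (-1128/103 - 585/1177)/5 = (⅕)*(-1387911/121231) = -1387911/606155 ≈ -2.2897)
u/d(-34, 25) - 199/X = 78/(127/2) - 199/(-1387911/606155) = 78*(2/127) - 199*(-606155/1387911) = 156/127 + 120624845/1387911 = 15535869431/176264697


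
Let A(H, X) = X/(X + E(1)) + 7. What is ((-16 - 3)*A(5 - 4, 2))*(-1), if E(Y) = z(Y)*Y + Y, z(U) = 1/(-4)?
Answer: 1615/11 ≈ 146.82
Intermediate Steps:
z(U) = -¼
E(Y) = 3*Y/4 (E(Y) = -Y/4 + Y = 3*Y/4)
A(H, X) = 7 + X/(¾ + X) (A(H, X) = X/(X + (¾)*1) + 7 = X/(X + ¾) + 7 = X/(¾ + X) + 7 = 7 + X/(¾ + X))
((-16 - 3)*A(5 - 4, 2))*(-1) = ((-16 - 3)*((21 + 32*2)/(3 + 4*2)))*(-1) = -19*(21 + 64)/(3 + 8)*(-1) = -19*85/11*(-1) = -1615/11*(-1) = 1615/11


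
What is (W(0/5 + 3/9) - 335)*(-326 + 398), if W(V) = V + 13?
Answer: -23160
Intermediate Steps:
W(V) = 13 + V
(W(0/5 + 3/9) - 335)*(-326 + 398) = ((13 + (0/5 + 3/9)) - 335)*(-326 + 398) = ((13 + (0*(⅕) + 3*(⅑))) - 335)*72 = ((13 + (0 + ⅓)) - 335)*72 = ((13 + ⅓) - 335)*72 = (40/3 - 335)*72 = -965/3*72 = -23160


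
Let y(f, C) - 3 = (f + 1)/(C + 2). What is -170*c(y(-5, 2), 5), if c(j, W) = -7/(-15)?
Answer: -238/3 ≈ -79.333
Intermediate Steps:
y(f, C) = 3 + (1 + f)/(2 + C) (y(f, C) = 3 + (f + 1)/(C + 2) = 3 + (1 + f)/(2 + C))
c(j, W) = 7/15 (c(j, W) = -7*(-1/15) = 7/15)
-170*c(y(-5, 2), 5) = -170*7/15 = -238/3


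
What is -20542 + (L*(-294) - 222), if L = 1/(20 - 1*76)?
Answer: -83035/4 ≈ -20759.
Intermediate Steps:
L = -1/56 (L = 1/(20 - 76) = 1/(-56) = -1/56 ≈ -0.017857)
-20542 + (L*(-294) - 222) = -20542 + (-1/56*(-294) - 222) = -20542 + (21/4 - 222) = -20542 - 867/4 = -83035/4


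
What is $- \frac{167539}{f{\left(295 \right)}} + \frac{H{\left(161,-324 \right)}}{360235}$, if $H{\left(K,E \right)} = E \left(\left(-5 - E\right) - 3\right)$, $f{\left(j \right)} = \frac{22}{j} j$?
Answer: $- \frac{60355664113}{7925170} \approx -7615.7$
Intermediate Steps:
$f{\left(j \right)} = 22$
$H{\left(K,E \right)} = E \left(-8 - E\right)$
$- \frac{167539}{f{\left(295 \right)}} + \frac{H{\left(161,-324 \right)}}{360235} = - \frac{167539}{22} + \frac{\left(-1\right) \left(-324\right) \left(8 - 324\right)}{360235} = \left(-167539\right) \frac{1}{22} + \left(-1\right) \left(-324\right) \left(-316\right) \frac{1}{360235} = - \frac{167539}{22} - \frac{102384}{360235} = - \frac{60355664113}{7925170}$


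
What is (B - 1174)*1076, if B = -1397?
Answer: -2766396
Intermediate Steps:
(B - 1174)*1076 = (-1397 - 1174)*1076 = -2571*1076 = -2766396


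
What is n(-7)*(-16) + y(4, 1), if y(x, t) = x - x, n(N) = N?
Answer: 112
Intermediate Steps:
y(x, t) = 0
n(-7)*(-16) + y(4, 1) = -7*(-16) + 0 = 112 + 0 = 112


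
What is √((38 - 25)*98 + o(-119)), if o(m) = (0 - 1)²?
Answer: 5*√51 ≈ 35.707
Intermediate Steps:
o(m) = 1 (o(m) = (-1)² = 1)
√((38 - 25)*98 + o(-119)) = √((38 - 25)*98 + 1) = √(13*98 + 1) = √(1274 + 1) = √1275 = 5*√51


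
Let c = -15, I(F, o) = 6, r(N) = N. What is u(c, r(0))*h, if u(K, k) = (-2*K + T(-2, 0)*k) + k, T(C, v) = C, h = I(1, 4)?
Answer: 180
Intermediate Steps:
h = 6
u(K, k) = -k - 2*K (u(K, k) = (-2*K - 2*k) + k = -k - 2*K)
u(c, r(0))*h = (-1*0 - 2*(-15))*6 = (0 + 30)*6 = 30*6 = 180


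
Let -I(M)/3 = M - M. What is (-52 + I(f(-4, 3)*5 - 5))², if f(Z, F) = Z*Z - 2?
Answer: 2704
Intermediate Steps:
f(Z, F) = -2 + Z² (f(Z, F) = Z² - 2 = -2 + Z²)
I(M) = 0 (I(M) = -3*(M - M) = -3*0 = 0)
(-52 + I(f(-4, 3)*5 - 5))² = (-52 + 0)² = (-52)² = 2704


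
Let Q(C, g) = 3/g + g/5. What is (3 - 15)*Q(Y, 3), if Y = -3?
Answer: -96/5 ≈ -19.200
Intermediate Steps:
Q(C, g) = 3/g + g/5 (Q(C, g) = 3/g + g*(1/5) = 3/g + g/5)
(3 - 15)*Q(Y, 3) = (3 - 15)*(3/3 + (1/5)*3) = -12*(3*(1/3) + 3/5) = -12*(1 + 3/5) = -12*8/5 = -96/5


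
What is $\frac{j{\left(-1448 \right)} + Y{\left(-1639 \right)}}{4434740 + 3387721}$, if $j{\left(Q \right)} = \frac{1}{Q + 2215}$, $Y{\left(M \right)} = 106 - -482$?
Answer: $\frac{450997}{5999827587} \approx 7.5168 \cdot 10^{-5}$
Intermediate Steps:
$Y{\left(M \right)} = 588$ ($Y{\left(M \right)} = 106 + 482 = 588$)
$j{\left(Q \right)} = \frac{1}{2215 + Q}$
$\frac{j{\left(-1448 \right)} + Y{\left(-1639 \right)}}{4434740 + 3387721} = \frac{\frac{1}{2215 - 1448} + 588}{4434740 + 3387721} = \frac{\frac{1}{767} + 588}{7822461} = \left(\frac{1}{767} + 588\right) \frac{1}{7822461} = \frac{450997}{767} \cdot \frac{1}{7822461} = \frac{450997}{5999827587}$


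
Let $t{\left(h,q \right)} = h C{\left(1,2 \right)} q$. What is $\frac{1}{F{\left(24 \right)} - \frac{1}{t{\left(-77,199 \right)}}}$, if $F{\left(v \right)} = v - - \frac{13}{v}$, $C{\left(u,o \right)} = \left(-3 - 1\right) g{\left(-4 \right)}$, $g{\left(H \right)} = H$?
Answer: $\frac{735504}{18050497} \approx 0.040747$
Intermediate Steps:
$C{\left(u,o \right)} = 16$ ($C{\left(u,o \right)} = \left(-3 - 1\right) \left(-4\right) = \left(-4\right) \left(-4\right) = 16$)
$t{\left(h,q \right)} = 16 h q$ ($t{\left(h,q \right)} = h 16 q = 16 h q$)
$F{\left(v \right)} = v + \frac{13}{v}$
$\frac{1}{F{\left(24 \right)} - \frac{1}{t{\left(-77,199 \right)}}} = \frac{1}{\left(24 + \frac{13}{24}\right) - \frac{1}{16 \left(-77\right) 199}} = \frac{1}{\left(24 + 13 \cdot \frac{1}{24}\right) - \frac{1}{-245168}} = \frac{1}{\left(24 + \frac{13}{24}\right) - - \frac{1}{245168}} = \frac{1}{\frac{589}{24} + \frac{1}{245168}} = \frac{1}{\frac{18050497}{735504}} = \frac{735504}{18050497}$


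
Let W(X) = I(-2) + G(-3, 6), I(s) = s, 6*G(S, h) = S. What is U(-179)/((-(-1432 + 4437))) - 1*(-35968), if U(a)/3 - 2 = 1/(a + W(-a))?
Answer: 13078143916/363605 ≈ 35968.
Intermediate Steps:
G(S, h) = S/6
W(X) = -5/2 (W(X) = -2 + (1/6)*(-3) = -2 - 1/2 = -5/2)
U(a) = 6 + 3/(-5/2 + a) (U(a) = 6 + 3/(a - 5/2) = 6 + 3/(-5/2 + a))
U(-179)/((-(-1432 + 4437))) - 1*(-35968) = (12*(-2 - 179)/(-5 + 2*(-179)))/((-(-1432 + 4437))) - 1*(-35968) = (12*(-181)/(-5 - 358))/((-1*3005)) + 35968 = (12*(-181)/(-363))/(-3005) + 35968 = (12*(-1/363)*(-181))*(-1/3005) + 35968 = (724/121)*(-1/3005) + 35968 = -724/363605 + 35968 = 13078143916/363605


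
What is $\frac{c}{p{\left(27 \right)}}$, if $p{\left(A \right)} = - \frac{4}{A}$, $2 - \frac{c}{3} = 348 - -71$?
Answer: $\frac{33777}{4} \approx 8444.3$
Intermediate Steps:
$c = -1251$ ($c = 6 - 3 \left(348 - -71\right) = 6 - 3 \left(348 + 71\right) = 6 - 1257 = -1251$)
$\frac{c}{p{\left(27 \right)}} = - \frac{1251}{\left(-4\right) \frac{1}{27}} = - \frac{1251}{- \frac{4}{27}} = \left(-1251\right) \left(- \frac{27}{4}\right) = \frac{33777}{4}$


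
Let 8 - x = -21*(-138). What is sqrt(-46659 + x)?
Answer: I*sqrt(49549) ≈ 222.6*I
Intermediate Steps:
x = -2890 (x = 8 - (-21)*(-138) = 8 - 1*2898 = 8 - 2898 = -2890)
sqrt(-46659 + x) = sqrt(-46659 - 2890) = sqrt(-49549) = I*sqrt(49549)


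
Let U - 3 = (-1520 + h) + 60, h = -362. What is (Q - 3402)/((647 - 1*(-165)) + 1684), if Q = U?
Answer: -5221/2496 ≈ -2.0917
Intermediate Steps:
U = -1819 (U = 3 + ((-1520 - 362) + 60) = 3 + (-1882 + 60) = 3 - 1822 = -1819)
Q = -1819
(Q - 3402)/((647 - 1*(-165)) + 1684) = (-1819 - 3402)/((647 - 1*(-165)) + 1684) = -5221/((647 + 165) + 1684) = -5221/(812 + 1684) = -5221/2496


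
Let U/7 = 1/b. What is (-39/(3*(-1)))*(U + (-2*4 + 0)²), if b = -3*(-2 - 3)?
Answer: 12571/15 ≈ 838.07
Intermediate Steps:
b = 15 (b = -3*(-5) = 15)
U = 7/15 ≈ 0.46667
(-39/(3*(-1)))*(U + (-2*4 + 0)²) = (-39/(3*(-1)))*(7/15 + (-2*4 + 0)²) = (-39/(-3))*(7/15 + (-8 + 0)²) = (-39*(-⅓))*(7/15 + (-8)²) = 13*(7/15 + 64) = 13*(967/15) = 12571/15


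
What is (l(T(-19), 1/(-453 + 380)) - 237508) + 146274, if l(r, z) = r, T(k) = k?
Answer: -91253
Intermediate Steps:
(l(T(-19), 1/(-453 + 380)) - 237508) + 146274 = (-19 - 237508) + 146274 = -237527 + 146274 = -91253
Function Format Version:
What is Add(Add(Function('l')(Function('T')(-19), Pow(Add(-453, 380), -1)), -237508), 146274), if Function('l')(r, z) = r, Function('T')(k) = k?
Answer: -91253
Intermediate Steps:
Add(Add(Function('l')(Function('T')(-19), Pow(Add(-453, 380), -1)), -237508), 146274) = Add(Add(-19, -237508), 146274) = Add(-237527, 146274) = -91253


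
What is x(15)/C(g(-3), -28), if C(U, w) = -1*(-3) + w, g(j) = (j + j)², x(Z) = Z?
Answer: -⅗ ≈ -0.60000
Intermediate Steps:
g(j) = 4*j² (g(j) = (2*j)² = 4*j²)
C(U, w) = 3 + w
x(15)/C(g(-3), -28) = 15/(3 - 28) = 15/(-25) = 15*(-1/25) = -⅗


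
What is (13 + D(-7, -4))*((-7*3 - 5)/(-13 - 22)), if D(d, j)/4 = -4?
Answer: -78/35 ≈ -2.2286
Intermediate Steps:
D(d, j) = -16 (D(d, j) = 4*(-4) = -16)
(13 + D(-7, -4))*((-7*3 - 5)/(-13 - 22)) = (13 - 16)*((-7*3 - 5)/(-13 - 22)) = -3*(-21 - 5)/(-35) = -(-78)*(-1)/35 = -3*26/35 = -78/35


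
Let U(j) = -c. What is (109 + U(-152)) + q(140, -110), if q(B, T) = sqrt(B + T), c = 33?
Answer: 76 + sqrt(30) ≈ 81.477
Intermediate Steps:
U(j) = -33 (U(j) = -1*33 = -33)
(109 + U(-152)) + q(140, -110) = (109 - 33) + sqrt(140 - 110) = 76 + sqrt(30)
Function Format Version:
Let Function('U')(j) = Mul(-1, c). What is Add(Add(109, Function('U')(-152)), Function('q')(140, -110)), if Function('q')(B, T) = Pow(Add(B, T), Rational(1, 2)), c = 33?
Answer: Add(76, Pow(30, Rational(1, 2))) ≈ 81.477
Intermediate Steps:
Function('U')(j) = -33 (Function('U')(j) = Mul(-1, 33) = -33)
Add(Add(109, Function('U')(-152)), Function('q')(140, -110)) = Add(Add(109, -33), Pow(Add(140, -110), Rational(1, 2))) = Add(76, Pow(30, Rational(1, 2)))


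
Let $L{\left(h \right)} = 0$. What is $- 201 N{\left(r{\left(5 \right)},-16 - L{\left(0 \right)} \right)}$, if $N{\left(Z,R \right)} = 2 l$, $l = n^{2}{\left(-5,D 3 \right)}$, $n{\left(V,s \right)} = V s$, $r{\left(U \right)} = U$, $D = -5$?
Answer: $-2261250$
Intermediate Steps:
$l = 5625$ ($l = \left(- 5 \left(\left(-5\right) 3\right)\right)^{2} = \left(\left(-5\right) \left(-15\right)\right)^{2} = 75^{2} = 5625$)
$N{\left(Z,R \right)} = 11250$ ($N{\left(Z,R \right)} = 2 \cdot 5625 = 11250$)
$- 201 N{\left(r{\left(5 \right)},-16 - L{\left(0 \right)} \right)} = \left(-201\right) 11250 = -2261250$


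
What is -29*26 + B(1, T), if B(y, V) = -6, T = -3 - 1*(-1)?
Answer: -760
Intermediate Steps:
T = -2 (T = -3 + 1 = -2)
-29*26 + B(1, T) = -29*26 - 6 = -754 - 6 = -760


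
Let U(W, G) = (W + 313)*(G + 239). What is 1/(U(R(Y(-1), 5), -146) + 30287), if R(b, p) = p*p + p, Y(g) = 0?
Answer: 1/62186 ≈ 1.6081e-5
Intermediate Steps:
R(b, p) = p + p² (R(b, p) = p² + p = p + p²)
U(W, G) = (239 + G)*(313 + W) (U(W, G) = (313 + W)*(239 + G) = (239 + G)*(313 + W))
1/(U(R(Y(-1), 5), -146) + 30287) = 1/((74807 + 239*(5*(1 + 5)) + 313*(-146) - 730*(1 + 5)) + 30287) = 1/((74807 + 239*(5*6) - 45698 - 730*6) + 30287) = 1/((74807 + 239*30 - 45698 - 146*30) + 30287) = 1/((74807 + 7170 - 45698 - 4380) + 30287) = 1/(31899 + 30287) = 1/62186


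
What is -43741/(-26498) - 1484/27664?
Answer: 20905857/13090012 ≈ 1.5971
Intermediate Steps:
-43741/(-26498) - 1484/27664 = -43741*(-1/26498) - 1484*1/27664 = 43741/26498 - 53/988 = 20905857/13090012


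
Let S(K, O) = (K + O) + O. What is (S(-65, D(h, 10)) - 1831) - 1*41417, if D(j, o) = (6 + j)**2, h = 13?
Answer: -42591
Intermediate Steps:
S(K, O) = K + 2*O
(S(-65, D(h, 10)) - 1831) - 1*41417 = ((-65 + 2*(6 + 13)**2) - 1831) - 1*41417 = ((-65 + 2*19**2) - 1831) - 41417 = ((-65 + 2*361) - 1831) - 41417 = ((-65 + 722) - 1831) - 41417 = (657 - 1831) - 41417 = -1174 - 41417 = -42591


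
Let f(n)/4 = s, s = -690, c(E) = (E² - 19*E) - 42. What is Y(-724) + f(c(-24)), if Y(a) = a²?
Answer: 521416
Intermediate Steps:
c(E) = -42 + E² - 19*E
f(n) = -2760 (f(n) = 4*(-690) = -2760)
Y(-724) + f(c(-24)) = (-724)² - 2760 = 524176 - 2760 = 521416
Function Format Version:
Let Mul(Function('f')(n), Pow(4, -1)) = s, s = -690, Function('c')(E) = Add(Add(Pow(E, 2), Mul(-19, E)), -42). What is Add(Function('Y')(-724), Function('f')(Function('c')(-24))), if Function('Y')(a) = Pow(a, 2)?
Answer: 521416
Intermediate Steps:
Function('c')(E) = Add(-42, Pow(E, 2), Mul(-19, E))
Function('f')(n) = -2760 (Function('f')(n) = Mul(4, -690) = -2760)
Add(Function('Y')(-724), Function('f')(Function('c')(-24))) = Add(Pow(-724, 2), -2760) = Add(524176, -2760) = 521416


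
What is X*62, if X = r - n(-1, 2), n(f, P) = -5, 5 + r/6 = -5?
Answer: -3410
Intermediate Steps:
r = -60 (r = -30 + 6*(-5) = -30 - 30 = -60)
X = -55 (X = -60 - 1*(-5) = -60 + 5 = -55)
X*62 = -55*62 = -3410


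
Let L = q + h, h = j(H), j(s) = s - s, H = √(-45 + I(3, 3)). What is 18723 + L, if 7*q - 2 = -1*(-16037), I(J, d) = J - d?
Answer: 147100/7 ≈ 21014.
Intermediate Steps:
q = 16039/7 (q = 2/7 + (-1*(-16037))/7 = 2/7 + (⅐)*16037 = 2/7 + 2291 = 16039/7 ≈ 2291.3)
H = 3*I*√5 (H = √(-45 + (3 - 1*3)) = √(-45 + (3 - 3)) = √(-45 + 0) = √(-45) = 3*I*√5 ≈ 6.7082*I)
j(s) = 0
h = 0
L = 16039/7 (L = 16039/7 + 0 = 16039/7 ≈ 2291.3)
18723 + L = 18723 + 16039/7 = 147100/7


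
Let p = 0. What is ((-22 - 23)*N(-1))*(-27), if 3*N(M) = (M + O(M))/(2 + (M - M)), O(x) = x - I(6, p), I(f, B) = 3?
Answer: -2025/2 ≈ -1012.5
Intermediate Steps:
O(x) = -3 + x (O(x) = x - 1*3 = x - 3 = -3 + x)
N(M) = -1/2 + M/3 (N(M) = ((M + (-3 + M))/(2 + (M - M)))/3 = ((-3 + 2*M)/(2 + 0))/3 = ((-3 + 2*M)/2)/3 = ((-3 + 2*M)*(1/2))/3 = (-3/2 + M)/3 = -1/2 + M/3)
((-22 - 23)*N(-1))*(-27) = ((-22 - 23)*(-1/2 + (1/3)*(-1)))*(-27) = -45*(-1/2 - 1/3)*(-27) = -45*(-5/6)*(-27) = (75/2)*(-27) = -2025/2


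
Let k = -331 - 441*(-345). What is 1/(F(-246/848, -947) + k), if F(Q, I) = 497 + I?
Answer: 1/151364 ≈ 6.6066e-6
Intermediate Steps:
k = 151814 (k = -331 + 152145 = 151814)
1/(F(-246/848, -947) + k) = 1/((497 - 947) + 151814) = 1/(-450 + 151814) = 1/151364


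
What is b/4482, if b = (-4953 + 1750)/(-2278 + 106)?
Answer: 3203/9734904 ≈ 0.00032902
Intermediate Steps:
b = 3203/2172 (b = -3203/(-2172) = -3203*(-1/2172) = 3203/2172 ≈ 1.4747)
b/4482 = (3203/2172)/4482 = (3203/2172)*(1/4482) = 3203/9734904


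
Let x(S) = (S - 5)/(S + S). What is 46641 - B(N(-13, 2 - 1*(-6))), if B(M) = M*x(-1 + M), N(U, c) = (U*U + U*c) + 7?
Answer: 3309135/71 ≈ 46608.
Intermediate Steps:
x(S) = (-5 + S)/(2*S) (x(S) = (-5 + S)/((2*S)) = (-5 + S)*(1/(2*S)) = (-5 + S)/(2*S))
N(U, c) = 7 + U**2 + U*c (N(U, c) = (U**2 + U*c) + 7 = 7 + U**2 + U*c)
B(M) = M*(-6 + M)/(2*(-1 + M)) (B(M) = M*((-5 + (-1 + M))/(2*(-1 + M))) = M*((-6 + M)/(2*(-1 + M))) = M*(-6 + M)/(2*(-1 + M)))
46641 - B(N(-13, 2 - 1*(-6))) = 46641 - (7 + (-13)**2 - 13*(2 - 1*(-6)))*(-6 + (7 + (-13)**2 - 13*(2 - 1*(-6))))/(2*(-1 + (7 + (-13)**2 - 13*(2 - 1*(-6))))) = 46641 - (7 + 169 - 13*(2 + 6))*(-6 + (7 + 169 - 13*(2 + 6)))/(2*(-1 + (7 + 169 - 13*(2 + 6)))) = 46641 - (7 + 169 - 13*8)*(-6 + (7 + 169 - 13*8))/(2*(-1 + (7 + 169 - 13*8))) = 46641 - (7 + 169 - 104)*(-6 + (7 + 169 - 104))/(2*(-1 + (7 + 169 - 104))) = 46641 - 72*(-6 + 72)/(2*(-1 + 72)) = 46641 - 72*66/(2*71) = 46641 - 1*2376/71 = 46641 - 2376/71 = 3309135/71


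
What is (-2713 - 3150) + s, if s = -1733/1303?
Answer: -7641222/1303 ≈ -5864.3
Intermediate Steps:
s = -1733/1303 (s = -1733*1/1303 = -1733/1303 ≈ -1.3300)
(-2713 - 3150) + s = (-2713 - 3150) - 1733/1303 = -5863 - 1733/1303 = -7641222/1303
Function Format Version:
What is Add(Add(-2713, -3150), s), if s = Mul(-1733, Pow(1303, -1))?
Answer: Rational(-7641222, 1303) ≈ -5864.3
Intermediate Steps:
s = Rational(-1733, 1303) (s = Mul(-1733, Rational(1, 1303)) = Rational(-1733, 1303) ≈ -1.3300)
Add(Add(-2713, -3150), s) = Add(Add(-2713, -3150), Rational(-1733, 1303)) = Add(-5863, Rational(-1733, 1303)) = Rational(-7641222, 1303)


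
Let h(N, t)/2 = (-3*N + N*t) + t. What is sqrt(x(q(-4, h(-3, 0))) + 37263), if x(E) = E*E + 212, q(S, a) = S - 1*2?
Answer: sqrt(37511) ≈ 193.68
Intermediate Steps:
h(N, t) = -6*N + 2*t + 2*N*t (h(N, t) = 2*((-3*N + N*t) + t) = 2*(t - 3*N + N*t) = -6*N + 2*t + 2*N*t)
q(S, a) = -2 + S (q(S, a) = S - 2 = -2 + S)
x(E) = 212 + E**2 (x(E) = E**2 + 212 = 212 + E**2)
sqrt(x(q(-4, h(-3, 0))) + 37263) = sqrt((212 + (-2 - 4)**2) + 37263) = sqrt((212 + (-6)**2) + 37263) = sqrt((212 + 36) + 37263) = sqrt(248 + 37263) = sqrt(37511)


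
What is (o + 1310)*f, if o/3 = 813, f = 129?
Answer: 483621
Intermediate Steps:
o = 2439 (o = 3*813 = 2439)
(o + 1310)*f = (2439 + 1310)*129 = 3749*129 = 483621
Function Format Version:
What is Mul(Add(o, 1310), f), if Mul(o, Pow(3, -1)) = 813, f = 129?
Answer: 483621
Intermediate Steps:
o = 2439 (o = Mul(3, 813) = 2439)
Mul(Add(o, 1310), f) = Mul(Add(2439, 1310), 129) = Mul(3749, 129) = 483621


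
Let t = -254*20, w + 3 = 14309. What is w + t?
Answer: 9226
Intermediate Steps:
w = 14306 (w = -3 + 14309 = 14306)
t = -5080
w + t = 14306 - 5080 = 9226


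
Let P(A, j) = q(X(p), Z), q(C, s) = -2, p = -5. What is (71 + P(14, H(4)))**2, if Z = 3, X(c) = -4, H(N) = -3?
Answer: 4761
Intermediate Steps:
P(A, j) = -2
(71 + P(14, H(4)))**2 = (71 - 2)**2 = 69**2 = 4761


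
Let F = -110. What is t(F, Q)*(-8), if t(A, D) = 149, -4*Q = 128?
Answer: -1192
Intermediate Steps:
Q = -32 (Q = -1/4*128 = -32)
t(F, Q)*(-8) = 149*(-8) = -1192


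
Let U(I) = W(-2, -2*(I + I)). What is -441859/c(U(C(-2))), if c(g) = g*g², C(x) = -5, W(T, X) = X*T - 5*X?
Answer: 441859/2744000 ≈ 0.16103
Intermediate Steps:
W(T, X) = -5*X + T*X (W(T, X) = T*X - 5*X = -5*X + T*X)
U(I) = 28*I (U(I) = (-2*(I + I))*(-5 - 2) = -4*I*(-7) = 28*I)
c(g) = g³
-441859/c(U(C(-2))) = -441859/((28*(-5))³) = -441859/((-140)³) = -441859/(-2744000) = -441859*(-1/2744000) = 441859/2744000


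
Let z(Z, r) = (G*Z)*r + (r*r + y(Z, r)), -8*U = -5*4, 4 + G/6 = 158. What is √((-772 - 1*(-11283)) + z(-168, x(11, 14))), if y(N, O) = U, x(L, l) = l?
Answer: I*√8650154/2 ≈ 1470.6*I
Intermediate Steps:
G = 924 (G = -24 + 6*158 = -24 + 948 = 924)
U = 5/2 (U = -(-5)*4/8 = -⅛*(-20) = 5/2 ≈ 2.5000)
y(N, O) = 5/2
z(Z, r) = 5/2 + r² + 924*Z*r (z(Z, r) = (924*Z)*r + (r*r + 5/2) = 924*Z*r + (r² + 5/2) = 924*Z*r + (5/2 + r²) = 5/2 + r² + 924*Z*r)
√((-772 - 1*(-11283)) + z(-168, x(11, 14))) = √((-772 - 1*(-11283)) + (5/2 + 14² + 924*(-168)*14)) = √((-772 + 11283) + (5/2 + 196 - 2173248)) = √(10511 - 4346099/2) = √(-4325077/2) = I*√8650154/2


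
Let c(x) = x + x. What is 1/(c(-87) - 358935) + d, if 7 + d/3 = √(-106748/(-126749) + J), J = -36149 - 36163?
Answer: -7541290/359109 + 6*I*√290425273569515/126749 ≈ -21.0 + 806.72*I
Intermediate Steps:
J = -72312
c(x) = 2*x
d = -21 + 6*I*√290425273569515/126749 (d = -21 + 3*√(-106748/(-126749) - 72312) = -21 + 3*√(-106748*(-1)/126749 - 72312) = -21 + 3*√(-1*(-106748/126749) - 72312) = -21 + 3*√(106748/126749 - 72312) = -21 + 3*√(-9165366940/126749) = -21 + 3*(2*I*√290425273569515/126749) = -21 + 6*I*√290425273569515/126749 ≈ -21.0 + 806.72*I)
1/(c(-87) - 358935) + d = 1/(2*(-87) - 358935) + (-21 + 6*I*√290425273569515/126749) = 1/(-174 - 358935) + (-21 + 6*I*√290425273569515/126749) = 1/(-359109) + (-21 + 6*I*√290425273569515/126749) = -1/359109 + (-21 + 6*I*√290425273569515/126749) = -7541290/359109 + 6*I*√290425273569515/126749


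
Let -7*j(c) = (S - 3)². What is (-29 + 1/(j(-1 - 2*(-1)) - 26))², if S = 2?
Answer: 28238596/33489 ≈ 843.22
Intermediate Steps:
j(c) = -⅐ (j(c) = -(2 - 3)²/7 = -⅐*(-1)² = -⅐*1 = -⅐)
(-29 + 1/(j(-1 - 2*(-1)) - 26))² = (-29 + 1/(-⅐ - 26))² = (-29 + 1/(-183/7))² = (-29 - 7/183)² = (-5314/183)² = 28238596/33489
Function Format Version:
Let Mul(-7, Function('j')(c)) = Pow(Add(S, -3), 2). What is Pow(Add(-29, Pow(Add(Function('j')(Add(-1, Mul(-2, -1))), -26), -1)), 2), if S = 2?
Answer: Rational(28238596, 33489) ≈ 843.22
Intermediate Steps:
Function('j')(c) = Rational(-1, 7) (Function('j')(c) = Mul(Rational(-1, 7), Pow(Add(2, -3), 2)) = Mul(Rational(-1, 7), Pow(-1, 2)) = Mul(Rational(-1, 7), 1) = Rational(-1, 7))
Pow(Add(-29, Pow(Add(Function('j')(Add(-1, Mul(-2, -1))), -26), -1)), 2) = Pow(Add(-29, Pow(Add(Rational(-1, 7), -26), -1)), 2) = Pow(Add(-29, Pow(Rational(-183, 7), -1)), 2) = Pow(Add(-29, Rational(-7, 183)), 2) = Pow(Rational(-5314, 183), 2) = Rational(28238596, 33489)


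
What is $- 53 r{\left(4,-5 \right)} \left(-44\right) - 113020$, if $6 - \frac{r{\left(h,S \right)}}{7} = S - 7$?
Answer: $180812$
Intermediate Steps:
$r{\left(h,S \right)} = 91 - 7 S$ ($r{\left(h,S \right)} = 42 - 7 \left(S - 7\right) = 42 - 7 \left(-7 + S\right) = 42 - \left(-49 + 7 S\right) = 91 - 7 S$)
$- 53 r{\left(4,-5 \right)} \left(-44\right) - 113020 = - 53 \left(91 - -35\right) \left(-44\right) - 113020 = - 53 \left(91 + 35\right) \left(-44\right) - 113020 = \left(-53\right) 126 \left(-44\right) - 113020 = \left(-6678\right) \left(-44\right) - 113020 = 293832 - 113020 = 180812$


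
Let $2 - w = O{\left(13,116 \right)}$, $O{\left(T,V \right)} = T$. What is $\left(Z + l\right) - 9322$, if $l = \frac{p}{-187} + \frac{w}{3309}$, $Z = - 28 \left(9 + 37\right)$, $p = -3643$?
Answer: $- \frac{6553235000}{618783} \approx -10591.0$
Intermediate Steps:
$w = -11$ ($w = 2 - 13 = -11$)
$Z = -1288$ ($Z = \left(-28\right) 46 = -1288$)
$l = \frac{12052630}{618783}$ ($l = - \frac{3643}{-187} - \frac{11}{3309} = \left(-3643\right) \left(- \frac{1}{187}\right) - \frac{11}{3309} = \frac{3643}{187} - \frac{11}{3309} = \frac{12052630}{618783} \approx 19.478$)
$\left(Z + l\right) - 9322 = \left(-1288 + \frac{12052630}{618783}\right) - 9322 = - \frac{784939874}{618783} - 9322 = - \frac{6553235000}{618783}$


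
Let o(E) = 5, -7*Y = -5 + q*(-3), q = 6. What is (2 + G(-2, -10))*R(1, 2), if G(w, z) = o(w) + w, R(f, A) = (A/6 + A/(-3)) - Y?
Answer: -380/21 ≈ -18.095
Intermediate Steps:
Y = 23/7 (Y = -(-5 + 6*(-3))/7 = -(-5 - 18)/7 = -⅐*(-23) = 23/7 ≈ 3.2857)
R(f, A) = -23/7 - A/6 (R(f, A) = (A/6 + A/(-3)) - 1*23/7 = (A*(⅙) + A*(-⅓)) - 23/7 = (A/6 - A/3) - 23/7 = -A/6 - 23/7 = -23/7 - A/6)
G(w, z) = 5 + w
(2 + G(-2, -10))*R(1, 2) = (2 + (5 - 2))*(-23/7 - ⅙*2) = (2 + 3)*(-23/7 - ⅓) = 5*(-76/21) = -380/21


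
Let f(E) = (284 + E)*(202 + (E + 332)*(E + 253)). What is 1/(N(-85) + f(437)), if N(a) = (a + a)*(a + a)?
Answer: 1/382744352 ≈ 2.6127e-9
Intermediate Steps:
f(E) = (202 + (253 + E)*(332 + E))*(284 + E) (f(E) = (284 + E)*(202 + (332 + E)*(253 + E)) = (284 + E)*(202 + (253 + E)*(332 + E)) = (202 + (253 + E)*(332 + E))*(284 + E))
N(a) = 4*a² (N(a) = (2*a)*(2*a) = 4*a²)
1/(N(-85) + f(437)) = 1/(4*(-85)² + (23912232 + 437³ + 869*437² + 250338*437)) = 1/(4*7225 + (23912232 + 83453453 + 869*190969 + 109397706)) = 1/(28900 + (23912232 + 83453453 + 165952061 + 109397706)) = 1/(28900 + 382715452) = 1/382744352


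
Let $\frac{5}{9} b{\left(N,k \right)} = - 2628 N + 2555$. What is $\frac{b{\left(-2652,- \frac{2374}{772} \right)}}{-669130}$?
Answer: $- \frac{62748099}{3345650} \approx -18.755$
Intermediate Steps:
$b{\left(N,k \right)} = 4599 - \frac{23652 N}{5}$ ($b{\left(N,k \right)} = \frac{9 \left(- 2628 N + 2555\right)}{5} = \frac{9 \left(2555 - 2628 N\right)}{5} = 4599 - \frac{23652 N}{5}$)
$\frac{b{\left(-2652,- \frac{2374}{772} \right)}}{-669130} = \frac{4599 - - \frac{62725104}{5}}{-669130} = \left(4599 + \frac{62725104}{5}\right) \left(- \frac{1}{669130}\right) = \frac{62748099}{5} \left(- \frac{1}{669130}\right) = - \frac{62748099}{3345650}$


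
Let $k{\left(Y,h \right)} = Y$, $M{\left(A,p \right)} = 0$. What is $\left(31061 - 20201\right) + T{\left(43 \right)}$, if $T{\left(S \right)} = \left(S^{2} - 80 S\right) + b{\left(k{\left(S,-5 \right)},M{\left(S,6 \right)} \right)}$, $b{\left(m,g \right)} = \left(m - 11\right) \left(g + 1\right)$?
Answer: $9301$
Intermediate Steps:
$b{\left(m,g \right)} = \left(1 + g\right) \left(-11 + m\right)$ ($b{\left(m,g \right)} = \left(-11 + m\right) \left(1 + g\right) = \left(1 + g\right) \left(-11 + m\right)$)
$T{\left(S \right)} = -11 + S^{2} - 79 S$ ($T{\left(S \right)} = \left(S^{2} - 80 S\right) + \left(-11 + S - 0 + 0 S\right) = \left(S^{2} - 80 S\right) + \left(-11 + S + 0 + 0\right) = \left(S^{2} - 80 S\right) + \left(-11 + S\right) = -11 + S^{2} - 79 S$)
$\left(31061 - 20201\right) + T{\left(43 \right)} = \left(31061 - 20201\right) - \left(3408 - 1849\right) = 10860 - 1559 = 9301$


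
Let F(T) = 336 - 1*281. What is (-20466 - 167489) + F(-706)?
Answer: -187900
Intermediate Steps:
F(T) = 55 (F(T) = 336 - 281 = 55)
(-20466 - 167489) + F(-706) = (-20466 - 167489) + 55 = -187955 + 55 = -187900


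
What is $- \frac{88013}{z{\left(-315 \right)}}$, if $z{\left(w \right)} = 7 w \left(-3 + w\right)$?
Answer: $- \frac{88013}{701190} \approx -0.12552$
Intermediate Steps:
$z{\left(w \right)} = 7 w \left(-3 + w\right)$
$- \frac{88013}{z{\left(-315 \right)}} = - \frac{88013}{7 \left(-315\right) \left(-3 - 315\right)} = - \frac{88013}{7 \left(-315\right) \left(-318\right)} = - \frac{88013}{701190}$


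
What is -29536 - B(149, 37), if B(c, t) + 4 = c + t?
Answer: -29718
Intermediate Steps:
B(c, t) = -4 + c + t (B(c, t) = -4 + (c + t) = -4 + c + t)
-29536 - B(149, 37) = -29536 - (-4 + 149 + 37) = -29536 - 1*182 = -29536 - 182 = -29718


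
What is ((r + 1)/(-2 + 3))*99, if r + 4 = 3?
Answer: 0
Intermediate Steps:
r = -1 (r = -4 + 3 = -1)
((r + 1)/(-2 + 3))*99 = ((-1 + 1)/(-2 + 3))*99 = (0/1)*99 = (0*1)*99 = 0*99 = 0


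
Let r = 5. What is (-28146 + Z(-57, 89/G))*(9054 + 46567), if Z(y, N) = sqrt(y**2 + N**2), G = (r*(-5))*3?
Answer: -1565508666 + 55621*sqrt(18283546)/75 ≈ -1.5623e+9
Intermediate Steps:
G = -75 (G = (5*(-5))*3 = -25*3 = -75)
Z(y, N) = sqrt(N**2 + y**2)
(-28146 + Z(-57, 89/G))*(9054 + 46567) = (-28146 + sqrt((89/(-75))**2 + (-57)**2))*(9054 + 46567) = (-28146 + sqrt((89*(-1/75))**2 + 3249))*55621 = (-28146 + sqrt((-89/75)**2 + 3249))*55621 = (-28146 + sqrt(7921/5625 + 3249))*55621 = (-28146 + sqrt(18283546/5625))*55621 = (-28146 + sqrt(18283546)/75)*55621 = -1565508666 + 55621*sqrt(18283546)/75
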